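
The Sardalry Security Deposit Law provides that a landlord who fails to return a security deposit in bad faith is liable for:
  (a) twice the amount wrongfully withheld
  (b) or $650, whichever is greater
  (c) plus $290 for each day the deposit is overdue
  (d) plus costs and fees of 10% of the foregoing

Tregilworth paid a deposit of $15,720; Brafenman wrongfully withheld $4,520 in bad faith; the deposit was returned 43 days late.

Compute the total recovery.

Doubled: 2 × $4,520 = $9,040
Minimum $650: $9,040 meets the minimum, no increase.
Late-return penalty: 43 × $290 = $12,470
Damages plus late penalty: $9,040 + $12,470 = $21,510
Costs and fees: 10% of $21,510 = $2,151
Total recovery: $21,510 + $2,151 = $23,661

$23,661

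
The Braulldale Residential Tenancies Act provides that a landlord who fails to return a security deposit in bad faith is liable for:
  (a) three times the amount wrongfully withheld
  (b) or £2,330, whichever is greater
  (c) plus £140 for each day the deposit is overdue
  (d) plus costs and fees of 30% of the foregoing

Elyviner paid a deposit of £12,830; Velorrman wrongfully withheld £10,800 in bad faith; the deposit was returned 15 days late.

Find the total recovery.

Trebled: 3 × £10,800 = £32,400
Minimum £2,330: £32,400 meets the minimum, no increase.
Late-return penalty: 15 × £140 = £2,100
Damages plus late penalty: £32,400 + £2,100 = £34,500
Costs and fees: 30% of £34,500 = £10,350
Total recovery: £34,500 + £10,350 = £44,850

Recovery: £44,850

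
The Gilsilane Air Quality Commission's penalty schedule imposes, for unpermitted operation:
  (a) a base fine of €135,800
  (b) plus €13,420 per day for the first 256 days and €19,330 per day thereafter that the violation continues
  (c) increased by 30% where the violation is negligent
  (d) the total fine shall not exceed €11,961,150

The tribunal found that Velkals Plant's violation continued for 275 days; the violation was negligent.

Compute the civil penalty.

First 256 days: 256 × €13,420 = €3,435,520
Remaining days: (275 − 256) × €19,330 = €367,270
Per-day component: €3,435,520 + €367,270 = €3,802,790
Base plus per-day: €135,800 + €3,802,790 = €3,938,590
Enhancement: 30% of €3,938,590 = €1,181,577
Enhanced fine: €3,938,590 + €1,181,577 = €5,120,167
Cap at €11,961,150: €5,120,167 is within the cap, no reduction.

€5,120,167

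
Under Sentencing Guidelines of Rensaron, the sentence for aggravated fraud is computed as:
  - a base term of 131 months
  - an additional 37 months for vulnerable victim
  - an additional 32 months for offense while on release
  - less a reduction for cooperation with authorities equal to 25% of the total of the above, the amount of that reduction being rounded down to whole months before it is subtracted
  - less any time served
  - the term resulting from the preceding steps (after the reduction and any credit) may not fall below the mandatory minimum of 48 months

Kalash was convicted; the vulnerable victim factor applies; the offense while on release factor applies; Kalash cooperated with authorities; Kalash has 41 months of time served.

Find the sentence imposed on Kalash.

Vulnerable victim enhancement: +37 months
Offense while on release enhancement: +32 months
Adjusted term: 131 months + 37 months + 32 months = 200 months
Cooperation with authorities reduction: 25% of 200 months = 50 months (rounded down)
After reduction: 200 − 50 = 150 months
Less time served: 150 months − 41 months = 109 months
Minimum 48 months: 109 months meets the minimum, no increase.

Sentence: 109 months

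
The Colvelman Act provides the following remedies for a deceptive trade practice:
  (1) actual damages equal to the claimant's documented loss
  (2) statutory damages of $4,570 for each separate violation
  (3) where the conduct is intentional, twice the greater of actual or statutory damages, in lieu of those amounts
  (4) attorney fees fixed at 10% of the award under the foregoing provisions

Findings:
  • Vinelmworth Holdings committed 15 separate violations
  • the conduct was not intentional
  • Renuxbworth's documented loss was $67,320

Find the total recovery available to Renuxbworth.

Statutory damages: 15 × $4,570 = $68,550
Conduct not intentional: the in-lieu enhancement does not apply.
Actual plus statutory damages: $67,320 + $68,550 = $135,870
Attorney fees: 10% of $135,870 = $13,587
Total recovery: $135,870 + $13,587 = $149,457

$149,457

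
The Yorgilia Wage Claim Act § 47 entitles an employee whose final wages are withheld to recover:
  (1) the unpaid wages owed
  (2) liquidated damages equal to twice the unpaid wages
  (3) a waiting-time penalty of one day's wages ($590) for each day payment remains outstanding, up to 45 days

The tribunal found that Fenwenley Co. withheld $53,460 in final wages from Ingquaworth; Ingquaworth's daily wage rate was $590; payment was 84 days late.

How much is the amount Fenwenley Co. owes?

$186,930

Doubled: 2 × $53,460 = $106,920
Penalty days: min(84, 45) = 45
Waiting-time penalty: 45 × $590 = $26,550
Total award: $53,460 + $106,920 + $26,550 = $186,930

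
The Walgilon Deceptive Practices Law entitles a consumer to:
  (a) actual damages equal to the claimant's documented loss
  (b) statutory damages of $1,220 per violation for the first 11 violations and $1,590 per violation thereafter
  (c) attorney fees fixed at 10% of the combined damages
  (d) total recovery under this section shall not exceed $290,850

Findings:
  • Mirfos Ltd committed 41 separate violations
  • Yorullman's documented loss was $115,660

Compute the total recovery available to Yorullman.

First 11 violations: 11 × $1,220 = $13,420
Remaining violations: (41 − 11) × $1,590 = $47,700
Statutory damages: $13,420 + $47,700 = $61,120
Combined damages: $115,660 + $61,120 = $176,780
Attorney fees: 10% of $176,780 = $17,678
Total before cap: $176,780 + $17,678 = $194,458
Cap at $290,850: $194,458 is within the cap, no reduction.

$194,458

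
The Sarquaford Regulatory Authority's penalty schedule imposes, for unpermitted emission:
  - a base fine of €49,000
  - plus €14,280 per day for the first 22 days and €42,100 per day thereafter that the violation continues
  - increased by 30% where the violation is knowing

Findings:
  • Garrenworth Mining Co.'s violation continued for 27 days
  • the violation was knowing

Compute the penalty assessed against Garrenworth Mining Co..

First 22 days: 22 × €14,280 = €314,160
Remaining days: (27 − 22) × €42,100 = €210,500
Per-day component: €314,160 + €210,500 = €524,660
Base plus per-day: €49,000 + €524,660 = €573,660
Enhancement: 30% of €573,660 = €172,098
Enhanced fine: €573,660 + €172,098 = €745,758

Civil penalty: €745,758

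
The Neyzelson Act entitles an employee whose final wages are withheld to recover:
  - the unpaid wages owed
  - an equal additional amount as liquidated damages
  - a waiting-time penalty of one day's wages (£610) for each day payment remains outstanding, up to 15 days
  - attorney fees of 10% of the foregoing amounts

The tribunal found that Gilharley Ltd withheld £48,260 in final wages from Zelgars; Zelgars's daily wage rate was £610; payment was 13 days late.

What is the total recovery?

Liquidated damages (equal amount): £48,260
Penalty days: min(13, 15) = 13
Waiting-time penalty: 13 × £610 = £7,930
Subtotal: £48,260 + £48,260 + £7,930 = £104,450
Attorney fees: 10% of £104,450 = £10,445
Total award: £104,450 + £10,445 = £114,895

Total award: £114,895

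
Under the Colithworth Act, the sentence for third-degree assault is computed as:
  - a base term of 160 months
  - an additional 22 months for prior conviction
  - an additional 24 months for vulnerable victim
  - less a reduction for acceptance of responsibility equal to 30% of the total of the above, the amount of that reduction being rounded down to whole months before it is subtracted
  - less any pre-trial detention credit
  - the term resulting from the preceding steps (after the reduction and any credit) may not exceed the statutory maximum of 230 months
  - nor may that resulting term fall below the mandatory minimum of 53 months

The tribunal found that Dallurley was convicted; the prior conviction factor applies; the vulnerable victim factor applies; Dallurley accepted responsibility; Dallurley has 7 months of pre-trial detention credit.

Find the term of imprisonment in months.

Prior conviction enhancement: +22 months
Vulnerable victim enhancement: +24 months
Adjusted term: 160 months + 22 months + 24 months = 206 months
Acceptance of responsibility reduction: 30% of 206 months = 61 months (rounded down)
After reduction: 206 − 61 = 145 months
Less pre-trial detention credit: 145 months − 7 months = 138 months
Cap at 230 months: 138 months is within the cap, no reduction.
Minimum 53 months: 138 months meets the minimum, no increase.

138 months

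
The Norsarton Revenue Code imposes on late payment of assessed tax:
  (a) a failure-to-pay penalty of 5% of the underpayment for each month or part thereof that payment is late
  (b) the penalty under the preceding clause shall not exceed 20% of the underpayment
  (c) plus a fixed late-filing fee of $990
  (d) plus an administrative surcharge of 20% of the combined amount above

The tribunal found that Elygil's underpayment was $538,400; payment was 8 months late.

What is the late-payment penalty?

Penalty: $130,404

Accrued rate: 5% × 8 = 40%, capped at 20% → 20%
Failure-to-pay penalty: 20% of $538,400 = $107,680
Penalty before surcharge: $107,680 + $990 = $108,670
Administrative surcharge: 20% of $108,670 = $21,734
Total penalty: $108,670 + $21,734 = $130,404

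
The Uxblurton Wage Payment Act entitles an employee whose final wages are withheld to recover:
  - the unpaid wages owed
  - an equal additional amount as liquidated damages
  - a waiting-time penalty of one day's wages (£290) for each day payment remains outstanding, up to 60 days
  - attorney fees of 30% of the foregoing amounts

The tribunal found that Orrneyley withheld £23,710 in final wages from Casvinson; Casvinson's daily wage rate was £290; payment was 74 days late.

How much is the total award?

£84,266

Liquidated damages (equal amount): £23,710
Penalty days: min(74, 60) = 60
Waiting-time penalty: 60 × £290 = £17,400
Subtotal: £23,710 + £23,710 + £17,400 = £64,820
Attorney fees: 30% of £64,820 = £19,446
Total award: £64,820 + £19,446 = £84,266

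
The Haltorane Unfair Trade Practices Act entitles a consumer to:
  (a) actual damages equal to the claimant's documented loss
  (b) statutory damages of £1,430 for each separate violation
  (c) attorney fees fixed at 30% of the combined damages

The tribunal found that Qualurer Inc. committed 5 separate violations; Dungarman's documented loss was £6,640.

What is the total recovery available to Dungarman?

Statutory damages: 5 × £1,430 = £7,150
Combined damages: £6,640 + £7,150 = £13,790
Attorney fees: 30% of £13,790 = £4,137
Total recovery: £13,790 + £4,137 = £17,927

Total recovery: £17,927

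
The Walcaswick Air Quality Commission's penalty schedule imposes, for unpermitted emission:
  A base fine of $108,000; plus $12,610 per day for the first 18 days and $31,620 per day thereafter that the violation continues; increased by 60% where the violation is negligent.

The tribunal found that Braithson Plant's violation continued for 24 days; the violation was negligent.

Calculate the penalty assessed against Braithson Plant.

First 18 days: 18 × $12,610 = $226,980
Remaining days: (24 − 18) × $31,620 = $189,720
Per-day component: $226,980 + $189,720 = $416,700
Base plus per-day: $108,000 + $416,700 = $524,700
Enhancement: 60% of $524,700 = $314,820
Enhanced fine: $524,700 + $314,820 = $839,520

$839,520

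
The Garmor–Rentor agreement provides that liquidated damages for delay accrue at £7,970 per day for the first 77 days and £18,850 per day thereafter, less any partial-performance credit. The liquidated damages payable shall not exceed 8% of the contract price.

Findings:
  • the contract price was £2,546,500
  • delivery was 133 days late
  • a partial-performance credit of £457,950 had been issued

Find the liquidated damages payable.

First 77 days: 77 × £7,970 = £613,690
Remaining days: (133 − 77) × £18,850 = £1,055,600
Accrued per-day damages: £613,690 + £1,055,600 = £1,669,290
Less partial-performance credit: £1,669,290 − £457,950 = £1,211,340
Cap: 8% of £2,546,500 = £203,720
Cap at £203,720: £1,211,340 exceeds the cap → £203,720

£203,720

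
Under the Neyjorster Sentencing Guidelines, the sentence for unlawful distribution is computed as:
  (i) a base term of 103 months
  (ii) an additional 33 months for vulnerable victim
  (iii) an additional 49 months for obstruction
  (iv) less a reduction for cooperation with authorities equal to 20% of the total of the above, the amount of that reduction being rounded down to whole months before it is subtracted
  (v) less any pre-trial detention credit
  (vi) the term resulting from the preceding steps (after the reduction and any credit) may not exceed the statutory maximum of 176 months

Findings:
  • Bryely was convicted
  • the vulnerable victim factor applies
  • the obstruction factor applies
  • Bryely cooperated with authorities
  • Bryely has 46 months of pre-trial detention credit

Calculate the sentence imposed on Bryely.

102 months

Vulnerable victim enhancement: +33 months
Obstruction enhancement: +49 months
Adjusted term: 103 months + 33 months + 49 months = 185 months
Cooperation with authorities reduction: 20% of 185 months = 37 months (rounded down)
After reduction: 185 − 37 = 148 months
Less pre-trial detention credit: 148 months − 46 months = 102 months
Cap at 176 months: 102 months is within the cap, no reduction.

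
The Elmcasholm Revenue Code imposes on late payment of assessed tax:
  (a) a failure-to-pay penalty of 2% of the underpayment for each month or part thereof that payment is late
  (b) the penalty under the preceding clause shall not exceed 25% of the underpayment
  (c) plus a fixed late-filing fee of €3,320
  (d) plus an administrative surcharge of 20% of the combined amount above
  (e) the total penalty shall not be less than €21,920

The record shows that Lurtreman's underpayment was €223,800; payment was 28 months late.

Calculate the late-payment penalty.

€71,124

Accrued rate: 2% × 28 = 56%, capped at 25% → 25%
Failure-to-pay penalty: 25% of €223,800 = €55,950
Penalty before surcharge: €55,950 + €3,320 = €59,270
Administrative surcharge: 20% of €59,270 = €11,854
Total penalty: €59,270 + €11,854 = €71,124
Minimum €21,920: €71,124 meets the minimum, no increase.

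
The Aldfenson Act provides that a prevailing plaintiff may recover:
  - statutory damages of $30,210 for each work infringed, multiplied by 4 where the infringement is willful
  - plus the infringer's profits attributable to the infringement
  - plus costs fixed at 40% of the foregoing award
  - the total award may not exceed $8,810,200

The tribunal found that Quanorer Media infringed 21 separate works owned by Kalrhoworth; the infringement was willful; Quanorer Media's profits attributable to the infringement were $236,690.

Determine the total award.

$3,884,062

Statutory damages: 21 × $30,210 = $634,410
Multiplied by 4: 4 × $634,410 = $2,537,640
Combined award: $2,537,640 + $236,690 = $2,774,330
Costs: 40% of $2,774,330 = $1,109,732
Award plus costs: $2,774,330 + $1,109,732 = $3,884,062
Cap at $8,810,200: $3,884,062 is within the cap, no reduction.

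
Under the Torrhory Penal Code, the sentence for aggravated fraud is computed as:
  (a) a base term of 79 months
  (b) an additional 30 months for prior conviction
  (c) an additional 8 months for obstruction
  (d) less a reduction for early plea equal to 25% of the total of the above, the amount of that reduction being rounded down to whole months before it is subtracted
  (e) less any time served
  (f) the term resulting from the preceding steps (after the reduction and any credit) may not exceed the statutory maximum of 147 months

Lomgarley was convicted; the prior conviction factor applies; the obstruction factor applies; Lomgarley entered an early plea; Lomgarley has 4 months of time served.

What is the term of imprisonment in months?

84 months

Prior conviction enhancement: +30 months
Obstruction enhancement: +8 months
Adjusted term: 79 months + 30 months + 8 months = 117 months
Early plea reduction: 25% of 117 months = 29 months (rounded down)
After reduction: 117 − 29 = 88 months
Less time served: 88 months − 4 months = 84 months
Cap at 147 months: 84 months is within the cap, no reduction.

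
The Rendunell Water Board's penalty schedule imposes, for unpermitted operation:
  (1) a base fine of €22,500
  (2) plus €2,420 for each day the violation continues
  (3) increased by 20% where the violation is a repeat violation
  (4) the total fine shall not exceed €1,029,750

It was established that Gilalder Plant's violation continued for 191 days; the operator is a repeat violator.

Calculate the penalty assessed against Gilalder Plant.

€581,664

Per-day component: 191 × €2,420 = €462,220
Base plus per-day: €22,500 + €462,220 = €484,720
Enhancement: 20% of €484,720 = €96,944
Enhanced fine: €484,720 + €96,944 = €581,664
Cap at €1,029,750: €581,664 is within the cap, no reduction.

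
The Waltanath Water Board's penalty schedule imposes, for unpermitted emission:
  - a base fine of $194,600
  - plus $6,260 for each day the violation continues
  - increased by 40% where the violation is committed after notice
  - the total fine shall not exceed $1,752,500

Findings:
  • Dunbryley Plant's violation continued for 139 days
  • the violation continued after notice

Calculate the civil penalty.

$1,490,636

Per-day component: 139 × $6,260 = $870,140
Base plus per-day: $194,600 + $870,140 = $1,064,740
Enhancement: 40% of $1,064,740 = $425,896
Enhanced fine: $1,064,740 + $425,896 = $1,490,636
Cap at $1,752,500: $1,490,636 is within the cap, no reduction.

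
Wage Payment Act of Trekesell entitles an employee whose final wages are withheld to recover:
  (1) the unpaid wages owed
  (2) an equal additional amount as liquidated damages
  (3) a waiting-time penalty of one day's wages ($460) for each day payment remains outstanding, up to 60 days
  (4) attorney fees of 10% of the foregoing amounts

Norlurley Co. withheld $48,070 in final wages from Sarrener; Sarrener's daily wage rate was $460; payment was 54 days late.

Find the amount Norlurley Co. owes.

Liquidated damages (equal amount): $48,070
Penalty days: min(54, 60) = 54
Waiting-time penalty: 54 × $460 = $24,840
Subtotal: $48,070 + $48,070 + $24,840 = $120,980
Attorney fees: 10% of $120,980 = $12,098
Total award: $120,980 + $12,098 = $133,078

$133,078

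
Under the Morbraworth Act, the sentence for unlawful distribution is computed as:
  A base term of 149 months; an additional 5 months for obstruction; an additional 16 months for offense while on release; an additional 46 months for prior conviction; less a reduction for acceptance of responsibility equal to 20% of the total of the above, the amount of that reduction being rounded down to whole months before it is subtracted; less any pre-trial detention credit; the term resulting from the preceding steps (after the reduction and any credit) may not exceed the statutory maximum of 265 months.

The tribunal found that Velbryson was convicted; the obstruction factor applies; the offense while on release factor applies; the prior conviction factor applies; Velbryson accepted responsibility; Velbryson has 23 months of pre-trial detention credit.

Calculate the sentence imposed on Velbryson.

Obstruction enhancement: +5 months
Offense while on release enhancement: +16 months
Prior conviction enhancement: +46 months
Adjusted term: 149 months + 5 months + 16 months + 46 months = 216 months
Acceptance of responsibility reduction: 20% of 216 months = 43 months (rounded down)
After reduction: 216 − 43 = 173 months
Less pre-trial detention credit: 173 months − 23 months = 150 months
Cap at 265 months: 150 months is within the cap, no reduction.

150 months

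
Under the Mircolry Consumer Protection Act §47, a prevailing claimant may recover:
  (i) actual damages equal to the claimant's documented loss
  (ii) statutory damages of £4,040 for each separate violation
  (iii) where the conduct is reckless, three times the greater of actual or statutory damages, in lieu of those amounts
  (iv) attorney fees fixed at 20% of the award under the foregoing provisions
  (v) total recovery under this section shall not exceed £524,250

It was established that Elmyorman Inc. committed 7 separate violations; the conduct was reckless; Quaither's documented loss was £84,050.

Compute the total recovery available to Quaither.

Statutory damages: 7 × £4,040 = £28,280
Greater of actual damages (£84,050) or statutory damages (£28,280): £84,050
Trebled: 3 × £84,050 = £252,150
Attorney fees: 20% of £252,150 = £50,430
Total before cap: £252,150 + £50,430 = £302,580
Cap at £524,250: £302,580 is within the cap, no reduction.

£302,580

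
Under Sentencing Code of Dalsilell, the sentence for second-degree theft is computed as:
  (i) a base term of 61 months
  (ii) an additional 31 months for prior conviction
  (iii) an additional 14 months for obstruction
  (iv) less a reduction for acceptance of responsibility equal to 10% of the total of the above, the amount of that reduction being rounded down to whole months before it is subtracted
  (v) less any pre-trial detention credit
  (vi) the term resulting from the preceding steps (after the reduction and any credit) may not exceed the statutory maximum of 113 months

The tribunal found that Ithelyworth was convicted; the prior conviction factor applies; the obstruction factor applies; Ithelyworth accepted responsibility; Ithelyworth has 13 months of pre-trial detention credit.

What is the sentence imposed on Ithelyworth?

Sentence: 83 months

Prior conviction enhancement: +31 months
Obstruction enhancement: +14 months
Adjusted term: 61 months + 31 months + 14 months = 106 months
Acceptance of responsibility reduction: 10% of 106 months = 10 months (rounded down)
After reduction: 106 − 10 = 96 months
Less pre-trial detention credit: 96 months − 13 months = 83 months
Cap at 113 months: 83 months is within the cap, no reduction.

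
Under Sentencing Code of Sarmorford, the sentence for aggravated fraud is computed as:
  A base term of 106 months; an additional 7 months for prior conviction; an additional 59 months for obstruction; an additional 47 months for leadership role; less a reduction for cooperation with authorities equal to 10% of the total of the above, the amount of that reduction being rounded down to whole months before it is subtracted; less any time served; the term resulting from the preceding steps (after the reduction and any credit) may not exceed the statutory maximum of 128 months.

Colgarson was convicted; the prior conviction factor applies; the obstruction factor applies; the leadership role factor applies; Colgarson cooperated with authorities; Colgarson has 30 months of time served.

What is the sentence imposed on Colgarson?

Prior conviction enhancement: +7 months
Obstruction enhancement: +59 months
Leadership role enhancement: +47 months
Adjusted term: 106 months + 7 months + 59 months + 47 months = 219 months
Cooperation with authorities reduction: 10% of 219 months = 21 months (rounded down)
After reduction: 219 − 21 = 198 months
Less time served: 198 months − 30 months = 168 months
Cap at 128 months: 168 months exceeds the cap → 128 months

128 months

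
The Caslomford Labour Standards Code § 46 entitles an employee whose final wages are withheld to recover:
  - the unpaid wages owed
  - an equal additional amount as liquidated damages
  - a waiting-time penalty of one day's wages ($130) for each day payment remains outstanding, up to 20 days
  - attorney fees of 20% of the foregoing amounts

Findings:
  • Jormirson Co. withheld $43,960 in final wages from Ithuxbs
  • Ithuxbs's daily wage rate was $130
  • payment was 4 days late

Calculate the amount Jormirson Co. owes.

Liquidated damages (equal amount): $43,960
Penalty days: min(4, 20) = 4
Waiting-time penalty: 4 × $130 = $520
Subtotal: $43,960 + $43,960 + $520 = $88,440
Attorney fees: 20% of $88,440 = $17,688
Total award: $88,440 + $17,688 = $106,128

$106,128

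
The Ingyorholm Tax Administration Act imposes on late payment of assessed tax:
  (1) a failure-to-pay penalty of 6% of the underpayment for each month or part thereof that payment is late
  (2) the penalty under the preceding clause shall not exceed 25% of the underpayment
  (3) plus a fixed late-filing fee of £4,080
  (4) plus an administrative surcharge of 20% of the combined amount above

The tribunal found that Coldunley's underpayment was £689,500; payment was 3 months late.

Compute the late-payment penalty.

Accrued rate: 6% × 3 = 18%, capped at 25% → 18%
Failure-to-pay penalty: 18% of £689,500 = £124,110
Penalty before surcharge: £124,110 + £4,080 = £128,190
Administrative surcharge: 20% of £128,190 = £25,638
Total penalty: £128,190 + £25,638 = £153,828

£153,828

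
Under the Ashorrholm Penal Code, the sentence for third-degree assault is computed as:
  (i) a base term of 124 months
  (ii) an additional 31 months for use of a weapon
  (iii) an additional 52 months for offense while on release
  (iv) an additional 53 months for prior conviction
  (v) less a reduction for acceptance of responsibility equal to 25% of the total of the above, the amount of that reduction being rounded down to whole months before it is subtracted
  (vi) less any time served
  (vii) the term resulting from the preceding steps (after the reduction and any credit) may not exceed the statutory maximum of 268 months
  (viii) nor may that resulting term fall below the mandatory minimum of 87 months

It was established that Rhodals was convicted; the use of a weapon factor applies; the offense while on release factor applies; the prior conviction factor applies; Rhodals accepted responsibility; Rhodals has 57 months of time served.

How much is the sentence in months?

138 months

Use of a weapon enhancement: +31 months
Offense while on release enhancement: +52 months
Prior conviction enhancement: +53 months
Adjusted term: 124 months + 31 months + 52 months + 53 months = 260 months
Acceptance of responsibility reduction: 25% of 260 months = 65 months (rounded down)
After reduction: 260 − 65 = 195 months
Less time served: 195 months − 57 months = 138 months
Cap at 268 months: 138 months is within the cap, no reduction.
Minimum 87 months: 138 months meets the minimum, no increase.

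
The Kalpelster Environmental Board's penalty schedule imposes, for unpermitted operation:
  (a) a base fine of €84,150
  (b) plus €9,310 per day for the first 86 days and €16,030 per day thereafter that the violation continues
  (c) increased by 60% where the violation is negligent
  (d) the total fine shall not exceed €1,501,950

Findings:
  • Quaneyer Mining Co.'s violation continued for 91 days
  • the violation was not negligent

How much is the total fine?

First 86 days: 86 × €9,310 = €800,660
Remaining days: (91 − 86) × €16,030 = €80,150
Per-day component: €800,660 + €80,150 = €880,810
Base plus per-day: €84,150 + €880,810 = €964,960
The violation was not negligent: no 60% increase.
Cap at €1,501,950: €964,960 is within the cap, no reduction.

€964,960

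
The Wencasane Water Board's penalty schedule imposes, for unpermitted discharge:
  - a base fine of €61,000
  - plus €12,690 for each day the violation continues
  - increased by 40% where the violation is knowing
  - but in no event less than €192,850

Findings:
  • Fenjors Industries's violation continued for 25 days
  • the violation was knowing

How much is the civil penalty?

€529,550

Per-day component: 25 × €12,690 = €317,250
Base plus per-day: €61,000 + €317,250 = €378,250
Enhancement: 40% of €378,250 = €151,300
Enhanced fine: €378,250 + €151,300 = €529,550
Minimum €192,850: €529,550 meets the minimum, no increase.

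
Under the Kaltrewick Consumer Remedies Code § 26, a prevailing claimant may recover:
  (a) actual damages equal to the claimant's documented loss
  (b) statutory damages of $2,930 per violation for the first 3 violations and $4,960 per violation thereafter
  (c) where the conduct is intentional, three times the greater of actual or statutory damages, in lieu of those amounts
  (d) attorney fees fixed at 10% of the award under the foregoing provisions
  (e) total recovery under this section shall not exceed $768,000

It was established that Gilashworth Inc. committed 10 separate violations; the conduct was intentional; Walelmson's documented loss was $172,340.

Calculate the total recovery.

First 3 violations: 3 × $2,930 = $8,790
Remaining violations: (10 − 3) × $4,960 = $34,720
Statutory damages: $8,790 + $34,720 = $43,510
Greater of actual damages ($172,340) or statutory damages ($43,510): $172,340
Trebled: 3 × $172,340 = $517,020
Attorney fees: 10% of $517,020 = $51,702
Total before cap: $517,020 + $51,702 = $568,722
Cap at $768,000: $568,722 is within the cap, no reduction.

Total recovery: $568,722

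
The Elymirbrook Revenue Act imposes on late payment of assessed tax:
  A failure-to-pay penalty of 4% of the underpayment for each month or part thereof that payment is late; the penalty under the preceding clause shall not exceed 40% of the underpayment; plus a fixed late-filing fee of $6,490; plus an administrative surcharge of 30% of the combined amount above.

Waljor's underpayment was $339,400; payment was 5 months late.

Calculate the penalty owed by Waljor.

Accrued rate: 4% × 5 = 20%, capped at 40% → 20%
Failure-to-pay penalty: 20% of $339,400 = $67,880
Penalty before surcharge: $67,880 + $6,490 = $74,370
Administrative surcharge: 30% of $74,370 = $22,311
Total penalty: $74,370 + $22,311 = $96,681

$96,681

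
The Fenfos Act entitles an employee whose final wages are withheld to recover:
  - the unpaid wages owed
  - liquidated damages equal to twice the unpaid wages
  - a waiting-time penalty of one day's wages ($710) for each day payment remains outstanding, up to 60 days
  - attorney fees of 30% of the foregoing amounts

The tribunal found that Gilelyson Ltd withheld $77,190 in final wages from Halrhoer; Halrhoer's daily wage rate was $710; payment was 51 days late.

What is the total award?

Doubled: 2 × $77,190 = $154,380
Penalty days: min(51, 60) = 51
Waiting-time penalty: 51 × $710 = $36,210
Subtotal: $77,190 + $154,380 + $36,210 = $267,780
Attorney fees: 30% of $267,780 = $80,334
Total award: $267,780 + $80,334 = $348,114

$348,114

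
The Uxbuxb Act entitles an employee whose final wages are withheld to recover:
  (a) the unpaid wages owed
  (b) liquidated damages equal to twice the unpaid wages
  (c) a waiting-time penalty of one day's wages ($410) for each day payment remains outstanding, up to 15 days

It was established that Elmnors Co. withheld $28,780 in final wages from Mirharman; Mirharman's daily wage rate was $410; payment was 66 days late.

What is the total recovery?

Doubled: 2 × $28,780 = $57,560
Penalty days: min(66, 15) = 15
Waiting-time penalty: 15 × $410 = $6,150
Total award: $28,780 + $57,560 + $6,150 = $92,490

$92,490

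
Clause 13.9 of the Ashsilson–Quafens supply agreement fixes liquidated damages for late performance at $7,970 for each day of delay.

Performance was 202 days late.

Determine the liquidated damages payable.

$1,609,940

Per-day damages: 202 × $7,970 = $1,609,940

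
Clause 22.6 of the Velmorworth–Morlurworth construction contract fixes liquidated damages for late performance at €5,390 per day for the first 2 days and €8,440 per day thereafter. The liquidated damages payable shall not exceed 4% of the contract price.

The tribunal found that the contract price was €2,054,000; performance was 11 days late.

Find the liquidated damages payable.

Liquidated damages: €82,160

First 2 days: 2 × €5,390 = €10,780
Remaining days: (11 − 2) × €8,440 = €75,960
Accrued per-day damages: €10,780 + €75,960 = €86,740
Cap: 4% of €2,054,000 = €82,160
Cap at €82,160: €86,740 exceeds the cap → €82,160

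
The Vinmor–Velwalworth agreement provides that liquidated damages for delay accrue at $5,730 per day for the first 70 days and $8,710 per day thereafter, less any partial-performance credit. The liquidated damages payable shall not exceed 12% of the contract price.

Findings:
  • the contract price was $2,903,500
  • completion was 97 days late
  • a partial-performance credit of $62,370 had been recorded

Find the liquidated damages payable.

First 70 days: 70 × $5,730 = $401,100
Remaining days: (97 − 70) × $8,710 = $235,170
Accrued per-day damages: $401,100 + $235,170 = $636,270
Less partial-performance credit: $636,270 − $62,370 = $573,900
Cap: 12% of $2,903,500 = $348,420
Cap at $348,420: $573,900 exceeds the cap → $348,420

Liquidated damages: $348,420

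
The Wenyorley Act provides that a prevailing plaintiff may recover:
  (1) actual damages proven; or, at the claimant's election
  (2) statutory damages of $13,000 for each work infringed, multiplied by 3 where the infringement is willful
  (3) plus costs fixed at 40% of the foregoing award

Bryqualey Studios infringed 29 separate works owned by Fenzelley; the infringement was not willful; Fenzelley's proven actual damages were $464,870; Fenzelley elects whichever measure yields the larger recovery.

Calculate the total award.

$650,818

Statutory damages: 29 × $13,000 = $377,000
Infringement not willful: no ×3 enhancement.
Greater of actual damages ($464,870) or statutory damages ($377,000): $464,870
Costs: 40% of $464,870 = $185,948
Award plus costs: $464,870 + $185,948 = $650,818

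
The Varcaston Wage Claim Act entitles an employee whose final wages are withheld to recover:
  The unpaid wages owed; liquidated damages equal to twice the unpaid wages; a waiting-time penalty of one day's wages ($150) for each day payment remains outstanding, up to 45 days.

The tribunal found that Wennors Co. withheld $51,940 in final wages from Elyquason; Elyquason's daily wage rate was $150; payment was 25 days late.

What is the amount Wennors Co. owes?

$159,570

Doubled: 2 × $51,940 = $103,880
Penalty days: min(25, 45) = 25
Waiting-time penalty: 25 × $150 = $3,750
Total award: $51,940 + $103,880 + $3,750 = $159,570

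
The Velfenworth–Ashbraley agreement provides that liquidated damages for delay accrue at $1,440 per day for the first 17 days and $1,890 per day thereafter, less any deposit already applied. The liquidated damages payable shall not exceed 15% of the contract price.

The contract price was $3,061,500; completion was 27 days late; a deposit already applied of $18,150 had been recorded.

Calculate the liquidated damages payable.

First 17 days: 17 × $1,440 = $24,480
Remaining days: (27 − 17) × $1,890 = $18,900
Accrued per-day damages: $24,480 + $18,900 = $43,380
Less deposit already applied: $43,380 − $18,150 = $25,230
Cap: 15% of $3,061,500 = $459,225
Cap at $459,225: $25,230 is within the cap, no reduction.

$25,230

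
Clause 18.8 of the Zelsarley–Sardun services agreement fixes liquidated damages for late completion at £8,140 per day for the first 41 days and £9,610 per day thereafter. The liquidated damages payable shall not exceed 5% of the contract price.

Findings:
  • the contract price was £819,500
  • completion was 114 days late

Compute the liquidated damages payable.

First 41 days: 41 × £8,140 = £333,740
Remaining days: (114 − 41) × £9,610 = £701,530
Accrued per-day damages: £333,740 + £701,530 = £1,035,270
Cap: 5% of £819,500 = £40,975
Cap at £40,975: £1,035,270 exceeds the cap → £40,975

£40,975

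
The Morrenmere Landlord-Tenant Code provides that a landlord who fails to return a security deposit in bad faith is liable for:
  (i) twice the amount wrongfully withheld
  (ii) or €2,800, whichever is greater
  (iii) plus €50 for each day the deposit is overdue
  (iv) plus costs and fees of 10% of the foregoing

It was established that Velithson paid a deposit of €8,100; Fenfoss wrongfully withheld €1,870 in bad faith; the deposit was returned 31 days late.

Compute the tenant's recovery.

€5,819

Doubled: 2 × €1,870 = €3,740
Minimum €2,800: €3,740 meets the minimum, no increase.
Late-return penalty: 31 × €50 = €1,550
Damages plus late penalty: €3,740 + €1,550 = €5,290
Costs and fees: 10% of €5,290 = €529
Total recovery: €5,290 + €529 = €5,819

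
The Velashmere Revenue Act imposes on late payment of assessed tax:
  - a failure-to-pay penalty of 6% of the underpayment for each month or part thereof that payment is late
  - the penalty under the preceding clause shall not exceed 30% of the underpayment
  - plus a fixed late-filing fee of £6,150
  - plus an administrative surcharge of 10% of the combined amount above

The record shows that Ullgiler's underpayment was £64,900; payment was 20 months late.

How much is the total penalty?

Accrued rate: 6% × 20 = 120%, capped at 30% → 30%
Failure-to-pay penalty: 30% of £64,900 = £19,470
Penalty before surcharge: £19,470 + £6,150 = £25,620
Administrative surcharge: 10% of £25,620 = £2,562
Total penalty: £25,620 + £2,562 = £28,182

£28,182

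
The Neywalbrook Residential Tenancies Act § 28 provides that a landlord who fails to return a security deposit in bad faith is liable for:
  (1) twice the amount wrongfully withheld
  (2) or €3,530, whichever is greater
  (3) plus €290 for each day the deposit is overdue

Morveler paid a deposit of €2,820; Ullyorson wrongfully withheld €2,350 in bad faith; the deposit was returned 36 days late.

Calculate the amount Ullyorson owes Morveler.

€15,140

Doubled: 2 × €2,350 = €4,700
Minimum €3,530: €4,700 meets the minimum, no increase.
Late-return penalty: 36 × €290 = €10,440
Damages plus late penalty: €4,700 + €10,440 = €15,140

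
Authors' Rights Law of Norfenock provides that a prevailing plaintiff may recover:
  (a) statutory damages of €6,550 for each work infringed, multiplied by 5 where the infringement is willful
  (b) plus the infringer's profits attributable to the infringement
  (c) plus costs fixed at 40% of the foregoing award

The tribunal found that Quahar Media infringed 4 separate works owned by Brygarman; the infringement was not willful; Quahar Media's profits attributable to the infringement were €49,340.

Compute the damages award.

Statutory damages: 4 × €6,550 = €26,200
Infringement not willful: no ×5 enhancement.
Combined award: €26,200 + €49,340 = €75,540
Costs: 40% of €75,540 = €30,216
Award plus costs: €75,540 + €30,216 = €105,756

€105,756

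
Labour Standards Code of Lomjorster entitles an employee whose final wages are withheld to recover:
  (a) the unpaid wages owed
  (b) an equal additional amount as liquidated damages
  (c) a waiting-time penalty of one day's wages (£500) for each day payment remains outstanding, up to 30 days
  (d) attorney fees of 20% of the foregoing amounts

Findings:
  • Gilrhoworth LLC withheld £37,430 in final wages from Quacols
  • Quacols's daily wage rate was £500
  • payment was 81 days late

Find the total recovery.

£107,832

Liquidated damages (equal amount): £37,430
Penalty days: min(81, 30) = 30
Waiting-time penalty: 30 × £500 = £15,000
Subtotal: £37,430 + £37,430 + £15,000 = £89,860
Attorney fees: 20% of £89,860 = £17,972
Total award: £89,860 + £17,972 = £107,832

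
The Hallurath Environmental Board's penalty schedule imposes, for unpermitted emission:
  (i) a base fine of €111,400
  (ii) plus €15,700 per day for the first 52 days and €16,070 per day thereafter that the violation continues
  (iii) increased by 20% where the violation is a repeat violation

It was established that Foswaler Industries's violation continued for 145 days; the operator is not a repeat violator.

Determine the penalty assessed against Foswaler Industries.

First 52 days: 52 × €15,700 = €816,400
Remaining days: (145 − 52) × €16,070 = €1,494,510
Per-day component: €816,400 + €1,494,510 = €2,310,910
Base plus per-day: €111,400 + €2,310,910 = €2,422,310
The operator is not a repeat violator: no 20% increase.

€2,422,310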